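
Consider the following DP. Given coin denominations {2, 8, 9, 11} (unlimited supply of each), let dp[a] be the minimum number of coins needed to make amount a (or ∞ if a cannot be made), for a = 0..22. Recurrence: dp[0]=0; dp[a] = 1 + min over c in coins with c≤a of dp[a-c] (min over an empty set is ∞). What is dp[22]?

2

 a  0  1  2  3  4  5  6  7  8  9 10 11 12 13 14 15 16 17 18 19 20 21 22
dp  0  -  1  -  2  -  3  -  1  1  2  1  3  2  4  3  2  2  2  2  2  3  2
(- denotes ∞ / unreachable)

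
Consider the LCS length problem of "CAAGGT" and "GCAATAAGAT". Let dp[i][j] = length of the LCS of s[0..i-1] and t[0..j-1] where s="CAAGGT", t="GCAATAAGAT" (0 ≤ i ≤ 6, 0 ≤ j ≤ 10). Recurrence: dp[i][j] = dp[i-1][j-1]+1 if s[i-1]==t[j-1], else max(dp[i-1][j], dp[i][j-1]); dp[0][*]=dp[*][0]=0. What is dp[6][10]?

   ''  G  C  A  A  T  A  A  G  A  T
''  0  0  0  0  0  0  0  0  0  0  0
 C  0  0  1  1  1  1  1  1  1  1  1
 A  0  0  1  2  2  2  2  2  2  2  2
 A  0  0  1  2  3  3  3  3  3  3  3
 G  0  1  1  2  3  3  3  3  4  4  4
 G  0  1  1  2  3  3  3  3  4  4  4
 T  0  1  1  2  3  4  4  4  4  4  5

5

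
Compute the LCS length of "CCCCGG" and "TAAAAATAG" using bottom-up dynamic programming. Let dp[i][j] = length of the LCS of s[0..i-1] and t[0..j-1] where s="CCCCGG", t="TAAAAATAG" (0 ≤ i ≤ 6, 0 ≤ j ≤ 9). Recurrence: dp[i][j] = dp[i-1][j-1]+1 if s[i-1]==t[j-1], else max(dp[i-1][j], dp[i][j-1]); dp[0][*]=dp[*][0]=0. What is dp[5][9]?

   ''  T  A  A  A  A  A  T  A  G
''  0  0  0  0  0  0  0  0  0  0
 C  0  0  0  0  0  0  0  0  0  0
 C  0  0  0  0  0  0  0  0  0  0
 C  0  0  0  0  0  0  0  0  0  0
 C  0  0  0  0  0  0  0  0  0  0
 G  0  0  0  0  0  0  0  0  0  1
 G  0  0  0  0  0  0  0  0  0  1

1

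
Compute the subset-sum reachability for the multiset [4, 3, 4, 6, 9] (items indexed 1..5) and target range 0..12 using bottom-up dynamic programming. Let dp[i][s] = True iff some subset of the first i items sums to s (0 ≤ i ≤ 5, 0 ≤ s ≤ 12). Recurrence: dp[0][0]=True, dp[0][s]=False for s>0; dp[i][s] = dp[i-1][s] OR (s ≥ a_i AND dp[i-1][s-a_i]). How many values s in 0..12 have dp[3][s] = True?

i\s   0   1   2   3   4   5   6   7   8   9  10  11  12
  0   T   F   F   F   F   F   F   F   F   F   F   F   F
  1   T   F   F   F   T   F   F   F   F   F   F   F   F
  2   T   F   F   T   T   F   F   T   F   F   F   F   F
  3   T   F   F   T   T   F   F   T   T   F   F   T   F
  4   T   F   F   T   T   F   T   T   T   T   T   T   F
  5   T   F   F   T   T   F   T   T   T   T   T   T   T

6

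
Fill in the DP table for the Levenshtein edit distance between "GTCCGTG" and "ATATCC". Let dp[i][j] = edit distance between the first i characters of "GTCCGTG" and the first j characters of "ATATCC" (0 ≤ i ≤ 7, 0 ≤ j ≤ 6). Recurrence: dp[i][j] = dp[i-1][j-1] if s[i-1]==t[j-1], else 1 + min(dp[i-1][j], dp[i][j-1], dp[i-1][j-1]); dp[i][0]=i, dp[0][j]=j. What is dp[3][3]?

   ''  A  T  A  T  C  C
''  0  1  2  3  4  5  6
 G  1  1  2  3  4  5  6
 T  2  2  1  2  3  4  5
 C  3  3  2  2  3  3  4
 C  4  4  3  3  3  3  3
 G  5  5  4  4  4  4  4
 T  6  6  5  5  4  5  5
 G  7  7  6  6  5  5  6

2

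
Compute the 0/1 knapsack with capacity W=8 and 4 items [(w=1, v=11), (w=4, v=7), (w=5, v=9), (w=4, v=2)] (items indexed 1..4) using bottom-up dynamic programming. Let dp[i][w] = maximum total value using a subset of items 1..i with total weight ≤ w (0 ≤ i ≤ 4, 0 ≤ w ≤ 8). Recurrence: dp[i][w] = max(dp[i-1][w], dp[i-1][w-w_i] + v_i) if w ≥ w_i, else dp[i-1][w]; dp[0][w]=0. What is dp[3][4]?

i\w   0   1   2   3   4   5   6   7   8
  0   0   0   0   0   0   0   0   0   0
  1   0  11  11  11  11  11  11  11  11
  2   0  11  11  11  11  18  18  18  18
  3   0  11  11  11  11  18  20  20  20
  4   0  11  11  11  11  18  20  20  20

11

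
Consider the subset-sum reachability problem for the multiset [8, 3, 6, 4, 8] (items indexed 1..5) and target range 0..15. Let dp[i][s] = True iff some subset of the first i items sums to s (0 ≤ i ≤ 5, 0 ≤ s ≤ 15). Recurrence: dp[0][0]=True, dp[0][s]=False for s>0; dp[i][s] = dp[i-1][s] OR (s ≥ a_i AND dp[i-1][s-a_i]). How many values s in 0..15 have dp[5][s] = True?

i\s   0   1   2   3   4   5   6   7   8   9  10  11  12  13  14  15
  0   T   F   F   F   F   F   F   F   F   F   F   F   F   F   F   F
  1   T   F   F   F   F   F   F   F   T   F   F   F   F   F   F   F
  2   T   F   F   T   F   F   F   F   T   F   F   T   F   F   F   F
  3   T   F   F   T   F   F   T   F   T   T   F   T   F   F   T   F
  4   T   F   F   T   T   F   T   T   T   T   T   T   T   T   T   T
  5   T   F   F   T   T   F   T   T   T   T   T   T   T   T   T   T

13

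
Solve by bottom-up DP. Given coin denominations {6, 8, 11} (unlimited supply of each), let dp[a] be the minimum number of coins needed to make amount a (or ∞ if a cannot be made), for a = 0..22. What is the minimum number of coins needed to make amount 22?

2

 a  0  1  2  3  4  5  6  7  8  9 10 11 12 13 14 15 16 17 18 19 20 21 22
dp  0  -  -  -  -  -  1  -  1  -  -  1  2  -  2  -  2  2  3  2  3  -  2
(- denotes ∞ / unreachable)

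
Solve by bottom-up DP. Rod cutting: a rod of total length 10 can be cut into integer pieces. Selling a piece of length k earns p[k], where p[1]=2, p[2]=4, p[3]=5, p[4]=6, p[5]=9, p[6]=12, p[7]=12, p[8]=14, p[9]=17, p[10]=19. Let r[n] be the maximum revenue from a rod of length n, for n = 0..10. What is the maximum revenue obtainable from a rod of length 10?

20

   n    0    1    2    3    4    5    6    7    8    9   10
r[n]    0    2    4    6    8   10   12   14   16   18   20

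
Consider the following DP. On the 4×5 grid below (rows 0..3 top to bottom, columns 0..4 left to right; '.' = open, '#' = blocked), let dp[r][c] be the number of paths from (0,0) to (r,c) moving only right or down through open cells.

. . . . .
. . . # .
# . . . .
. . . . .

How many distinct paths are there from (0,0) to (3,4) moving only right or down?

r\c   0   1   2   3   4
  0   1   1   1   1   1
  1   1   2   3   0   1
  2   0   2   5   5   6
  3   0   2   7  12  18

18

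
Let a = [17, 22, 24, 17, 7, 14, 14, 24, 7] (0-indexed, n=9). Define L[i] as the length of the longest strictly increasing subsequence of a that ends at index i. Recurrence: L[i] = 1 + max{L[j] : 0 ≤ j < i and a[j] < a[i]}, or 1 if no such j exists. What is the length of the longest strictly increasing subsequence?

   i    0    1    2    3    4    5    6    7    8
a[i]   17   22   24   17    7   14   14   24    7
L[i]    1    2    3    1    1    2    2    3    1

3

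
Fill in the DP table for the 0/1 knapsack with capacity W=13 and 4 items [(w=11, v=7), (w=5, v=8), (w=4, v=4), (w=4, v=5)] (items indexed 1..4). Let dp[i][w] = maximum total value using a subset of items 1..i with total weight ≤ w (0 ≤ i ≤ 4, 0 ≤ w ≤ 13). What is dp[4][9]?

13

i\w   0   1   2   3   4   5   6   7   8   9  10  11  12  13
  0   0   0   0   0   0   0   0   0   0   0   0   0   0   0
  1   0   0   0   0   0   0   0   0   0   0   0   7   7   7
  2   0   0   0   0   0   8   8   8   8   8   8   8   8   8
  3   0   0   0   0   4   8   8   8   8  12  12  12  12  12
  4   0   0   0   0   5   8   8   8   9  13  13  13  13  17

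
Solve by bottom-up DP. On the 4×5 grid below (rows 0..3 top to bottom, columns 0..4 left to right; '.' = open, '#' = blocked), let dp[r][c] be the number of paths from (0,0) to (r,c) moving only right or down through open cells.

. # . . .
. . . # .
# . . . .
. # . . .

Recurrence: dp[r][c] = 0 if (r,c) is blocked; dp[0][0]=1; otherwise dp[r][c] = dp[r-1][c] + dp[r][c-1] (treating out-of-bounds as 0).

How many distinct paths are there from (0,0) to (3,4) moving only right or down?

r\c   0   1   2   3   4
  0   1   0   0   0   0
  1   1   1   1   0   0
  2   0   1   2   2   2
  3   0   0   2   4   6

6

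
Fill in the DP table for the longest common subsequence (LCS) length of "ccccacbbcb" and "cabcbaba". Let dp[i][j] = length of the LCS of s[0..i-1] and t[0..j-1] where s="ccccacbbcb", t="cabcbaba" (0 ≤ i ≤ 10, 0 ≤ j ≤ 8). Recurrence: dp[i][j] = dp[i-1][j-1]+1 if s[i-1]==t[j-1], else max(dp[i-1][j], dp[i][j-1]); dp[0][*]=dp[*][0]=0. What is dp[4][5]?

2

   ''  c  a  b  c  b  a  b  a
''  0  0  0  0  0  0  0  0  0
 c  0  1  1  1  1  1  1  1  1
 c  0  1  1  1  2  2  2  2  2
 c  0  1  1  1  2  2  2  2  2
 c  0  1  1  1  2  2  2  2  2
 a  0  1  2  2  2  2  3  3  3
 c  0  1  2  2  3  3  3  3  3
 b  0  1  2  3  3  4  4  4  4
 b  0  1  2  3  3  4  4  5  5
 c  0  1  2  3  4  4  4  5  5
 b  0  1  2  3  4  5  5  5  5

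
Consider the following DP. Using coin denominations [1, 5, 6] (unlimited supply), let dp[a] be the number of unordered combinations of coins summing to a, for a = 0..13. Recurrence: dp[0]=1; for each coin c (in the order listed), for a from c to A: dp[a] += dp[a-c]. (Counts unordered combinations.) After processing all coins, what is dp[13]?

6

after  coin     0     1     2     3     4     5     6     7     8     9    10    11    12    13
          1     1     1     1     1     1     1     1     1     1     1     1     1     1     1
          5     1     1     1     1     1     2     2     2     2     2     3     3     3     3
          6     1     1     1     1     1     2     3     3     3     3     4     5     6     6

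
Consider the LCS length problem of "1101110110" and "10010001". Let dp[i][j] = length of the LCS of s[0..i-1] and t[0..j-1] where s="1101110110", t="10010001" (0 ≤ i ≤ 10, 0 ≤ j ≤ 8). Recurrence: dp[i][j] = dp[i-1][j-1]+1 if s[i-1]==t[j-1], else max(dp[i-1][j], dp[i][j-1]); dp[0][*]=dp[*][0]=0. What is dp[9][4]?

   ''  1  0  0  1  0  0  0  1
''  0  0  0  0  0  0  0  0  0
 1  0  1  1  1  1  1  1  1  1
 1  0  1  1  1  2  2  2  2  2
 0  0  1  2  2  2  3  3  3  3
 1  0  1  2  2  3  3  3  3  4
 1  0  1  2  2  3  3  3  3  4
 1  0  1  2  2  3  3  3  3  4
 0  0  1  2  3  3  4  4  4  4
 1  0  1  2  3  4  4  4  4  5
 1  0  1  2  3  4  4  4  4  5
 0  0  1  2  3  4  5  5  5  5

4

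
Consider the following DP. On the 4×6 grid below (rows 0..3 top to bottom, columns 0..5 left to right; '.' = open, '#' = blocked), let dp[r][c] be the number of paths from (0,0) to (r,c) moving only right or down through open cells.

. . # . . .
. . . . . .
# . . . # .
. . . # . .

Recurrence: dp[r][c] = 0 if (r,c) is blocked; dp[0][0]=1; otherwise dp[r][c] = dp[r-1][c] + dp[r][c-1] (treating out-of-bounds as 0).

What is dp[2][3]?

6

r\c   0   1   2   3   4   5
  0   1   1   0   0   0   0
  1   1   2   2   2   2   2
  2   0   2   4   6   0   2
  3   0   2   6   0   0   2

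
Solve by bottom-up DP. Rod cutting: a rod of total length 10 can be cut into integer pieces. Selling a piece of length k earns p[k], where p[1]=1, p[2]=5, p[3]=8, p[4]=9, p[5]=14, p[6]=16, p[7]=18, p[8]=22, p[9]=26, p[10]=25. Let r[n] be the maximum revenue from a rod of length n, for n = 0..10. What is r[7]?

19

   n    0    1    2    3    4    5    6    7    8    9   10
r[n]    0    1    5    8   10   14   16   19   22   26   28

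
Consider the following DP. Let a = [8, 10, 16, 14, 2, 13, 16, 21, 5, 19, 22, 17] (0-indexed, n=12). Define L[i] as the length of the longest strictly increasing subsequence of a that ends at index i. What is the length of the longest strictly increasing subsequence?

6

   i    0    1    2    3    4    5    6    7    8    9   10   11
a[i]    8   10   16   14    2   13   16   21    5   19   22   17
L[i]    1    2    3    3    1    3    4    5    2    5    6    5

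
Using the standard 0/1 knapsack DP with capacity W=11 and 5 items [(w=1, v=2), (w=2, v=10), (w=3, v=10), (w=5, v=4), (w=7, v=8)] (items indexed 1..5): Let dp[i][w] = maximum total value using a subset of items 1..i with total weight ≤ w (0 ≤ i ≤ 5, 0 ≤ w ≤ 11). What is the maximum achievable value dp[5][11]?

i\w   0   1   2   3   4   5   6   7   8   9  10  11
  0   0   0   0   0   0   0   0   0   0   0   0   0
  1   0   2   2   2   2   2   2   2   2   2   2   2
  2   0   2  10  12  12  12  12  12  12  12  12  12
  3   0   2  10  12  12  20  22  22  22  22  22  22
  4   0   2  10  12  12  20  22  22  22  22  24  26
  5   0   2  10  12  12  20  22  22  22  22  24  26

26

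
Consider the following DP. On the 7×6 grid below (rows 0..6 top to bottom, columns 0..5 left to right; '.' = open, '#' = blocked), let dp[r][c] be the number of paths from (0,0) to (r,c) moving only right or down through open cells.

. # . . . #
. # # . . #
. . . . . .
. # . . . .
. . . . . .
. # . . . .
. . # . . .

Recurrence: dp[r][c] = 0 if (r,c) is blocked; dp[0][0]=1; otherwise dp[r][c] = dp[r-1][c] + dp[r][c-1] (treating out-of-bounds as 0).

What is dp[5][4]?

r\c   0   1   2   3   4   5
  0   1   0   0   0   0   0
  1   1   0   0   0   0   0
  2   1   1   1   1   1   1
  3   1   0   1   2   3   4
  4   1   1   2   4   7  11
  5   1   0   2   6  13  24
  6   1   1   0   6  19  43

13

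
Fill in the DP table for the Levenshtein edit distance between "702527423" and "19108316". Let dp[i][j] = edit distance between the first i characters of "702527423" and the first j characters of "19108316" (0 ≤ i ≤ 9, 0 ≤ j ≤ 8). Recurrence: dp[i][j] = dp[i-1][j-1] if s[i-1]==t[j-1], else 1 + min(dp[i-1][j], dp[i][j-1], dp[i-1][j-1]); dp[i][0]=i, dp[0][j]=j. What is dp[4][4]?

4

   ''  1  9  1  0  8  3  1  6
''  0  1  2  3  4  5  6  7  8
 7  1  1  2  3  4  5  6  7  8
 0  2  2  2  3  3  4  5  6  7
 2  3  3  3  3  4  4  5  6  7
 5  4  4  4  4  4  5  5  6  7
 2  5  5  5  5  5  5  6  6  7
 7  6  6  6  6  6  6  6  7  7
 4  7  7  7  7  7  7  7  7  8
 2  8  8  8  8  8  8  8  8  8
 3  9  9  9  9  9  9  8  9  9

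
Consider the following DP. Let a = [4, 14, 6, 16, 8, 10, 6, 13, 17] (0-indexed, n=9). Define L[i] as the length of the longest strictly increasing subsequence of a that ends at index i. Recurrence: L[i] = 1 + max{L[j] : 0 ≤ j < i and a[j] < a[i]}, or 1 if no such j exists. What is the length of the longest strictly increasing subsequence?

6

   i    0    1    2    3    4    5    6    7    8
a[i]    4   14    6   16    8   10    6   13   17
L[i]    1    2    2    3    3    4    2    5    6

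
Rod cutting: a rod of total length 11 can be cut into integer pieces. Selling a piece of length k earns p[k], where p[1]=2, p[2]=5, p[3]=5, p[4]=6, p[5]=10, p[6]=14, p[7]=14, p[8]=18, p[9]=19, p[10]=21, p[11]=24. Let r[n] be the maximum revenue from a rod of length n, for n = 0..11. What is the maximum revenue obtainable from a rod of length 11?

   n    0    1    2    3    4    5    6    7    8    9   10   11
r[n]    0    2    5    7   10   12   15   17   20   22   25   27

27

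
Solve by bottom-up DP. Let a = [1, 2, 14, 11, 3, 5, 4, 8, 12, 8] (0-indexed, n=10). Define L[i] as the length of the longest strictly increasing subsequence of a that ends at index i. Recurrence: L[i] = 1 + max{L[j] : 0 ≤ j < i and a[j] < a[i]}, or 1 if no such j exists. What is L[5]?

4

   i    0    1    2    3    4    5    6    7    8    9
a[i]    1    2   14   11    3    5    4    8   12    8
L[i]    1    2    3    3    3    4    4    5    6    5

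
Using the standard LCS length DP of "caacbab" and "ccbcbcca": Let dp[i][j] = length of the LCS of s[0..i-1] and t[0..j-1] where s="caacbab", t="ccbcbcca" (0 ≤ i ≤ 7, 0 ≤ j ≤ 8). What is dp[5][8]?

3

   ''  c  c  b  c  b  c  c  a
''  0  0  0  0  0  0  0  0  0
 c  0  1  1  1  1  1  1  1  1
 a  0  1  1  1  1  1  1  1  2
 a  0  1  1  1  1  1  1  1  2
 c  0  1  2  2  2  2  2  2  2
 b  0  1  2  3  3  3  3  3  3
 a  0  1  2  3  3  3  3  3  4
 b  0  1  2  3  3  4  4  4  4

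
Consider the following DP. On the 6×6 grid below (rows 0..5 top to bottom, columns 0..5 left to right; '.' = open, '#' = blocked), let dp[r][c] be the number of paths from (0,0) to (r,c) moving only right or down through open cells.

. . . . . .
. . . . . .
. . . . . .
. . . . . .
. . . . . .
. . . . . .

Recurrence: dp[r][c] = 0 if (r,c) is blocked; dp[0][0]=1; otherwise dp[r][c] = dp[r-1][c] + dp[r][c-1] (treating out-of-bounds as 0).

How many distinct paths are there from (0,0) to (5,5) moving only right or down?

r\c   0   1   2   3   4   5
  0   1   1   1   1   1   1
  1   1   2   3   4   5   6
  2   1   3   6  10  15  21
  3   1   4  10  20  35  56
  4   1   5  15  35  70 126
  5   1   6  21  56 126 252

252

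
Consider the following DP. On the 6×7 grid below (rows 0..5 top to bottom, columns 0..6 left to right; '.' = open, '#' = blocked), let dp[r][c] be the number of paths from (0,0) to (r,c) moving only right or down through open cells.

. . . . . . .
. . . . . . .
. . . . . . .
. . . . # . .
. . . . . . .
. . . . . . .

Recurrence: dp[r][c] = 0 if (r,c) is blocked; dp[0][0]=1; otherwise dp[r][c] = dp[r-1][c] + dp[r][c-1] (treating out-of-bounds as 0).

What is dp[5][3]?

56

r\c   0   1   2   3   4   5   6
  0   1   1   1   1   1   1   1
  1   1   2   3   4   5   6   7
  2   1   3   6  10  15  21  28
  3   1   4  10  20   0  21  49
  4   1   5  15  35  35  56 105
  5   1   6  21  56  91 147 252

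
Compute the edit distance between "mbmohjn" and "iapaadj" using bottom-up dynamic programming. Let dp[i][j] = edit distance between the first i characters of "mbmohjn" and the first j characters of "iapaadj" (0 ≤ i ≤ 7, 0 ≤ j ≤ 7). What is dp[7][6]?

   ''  i  a  p  a  a  d  j
''  0  1  2  3  4  5  6  7
 m  1  1  2  3  4  5  6  7
 b  2  2  2  3  4  5  6  7
 m  3  3  3  3  4  5  6  7
 o  4  4  4  4  4  5  6  7
 h  5  5  5  5  5  5  6  7
 j  6  6  6  6  6  6  6  6
 n  7  7  7  7  7  7  7  7

7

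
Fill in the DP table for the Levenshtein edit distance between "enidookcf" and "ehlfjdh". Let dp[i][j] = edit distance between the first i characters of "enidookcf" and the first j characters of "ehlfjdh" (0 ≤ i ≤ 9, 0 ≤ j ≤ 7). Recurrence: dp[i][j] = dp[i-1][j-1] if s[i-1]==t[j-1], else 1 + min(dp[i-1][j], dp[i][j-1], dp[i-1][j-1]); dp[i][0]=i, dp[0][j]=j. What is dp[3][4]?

3

   ''  e  h  l  f  j  d  h
''  0  1  2  3  4  5  6  7
 e  1  0  1  2  3  4  5  6
 n  2  1  1  2  3  4  5  6
 i  3  2  2  2  3  4  5  6
 d  4  3  3  3  3  4  4  5
 o  5  4  4  4  4  4  5  5
 o  6  5  5  5  5  5  5  6
 k  7  6  6  6  6  6  6  6
 c  8  7  7  7  7  7  7  7
 f  9  8  8  8  7  8  8  8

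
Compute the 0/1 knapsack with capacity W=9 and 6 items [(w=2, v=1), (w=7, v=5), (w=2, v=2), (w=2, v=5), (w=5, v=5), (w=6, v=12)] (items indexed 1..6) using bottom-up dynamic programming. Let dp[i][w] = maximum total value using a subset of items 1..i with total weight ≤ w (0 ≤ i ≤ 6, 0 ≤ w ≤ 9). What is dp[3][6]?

i\w   0   1   2   3   4   5   6   7   8   9
  0   0   0   0   0   0   0   0   0   0   0
  1   0   0   1   1   1   1   1   1   1   1
  2   0   0   1   1   1   1   1   5   5   6
  3   0   0   2   2   3   3   3   5   5   7
  4   0   0   5   5   7   7   8   8   8  10
  5   0   0   5   5   7   7   8  10  10  12
  6   0   0   5   5   7   7  12  12  17  17

3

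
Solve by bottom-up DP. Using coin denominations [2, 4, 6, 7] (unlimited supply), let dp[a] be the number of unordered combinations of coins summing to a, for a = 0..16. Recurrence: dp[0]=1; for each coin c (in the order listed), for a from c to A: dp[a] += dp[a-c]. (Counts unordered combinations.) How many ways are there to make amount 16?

11

after  coin     0     1     2     3     4     5     6     7     8     9    10    11    12    13    14    15    16
          2     1     0     1     0     1     0     1     0     1     0     1     0     1     0     1     0     1
          4     1     0     1     0     2     0     2     0     3     0     3     0     4     0     4     0     5
          6     1     0     1     0     2     0     3     0     4     0     5     0     7     0     8     0    10
          7     1     0     1     0     2     0     3     1     4     1     5     2     7     3     9     4    11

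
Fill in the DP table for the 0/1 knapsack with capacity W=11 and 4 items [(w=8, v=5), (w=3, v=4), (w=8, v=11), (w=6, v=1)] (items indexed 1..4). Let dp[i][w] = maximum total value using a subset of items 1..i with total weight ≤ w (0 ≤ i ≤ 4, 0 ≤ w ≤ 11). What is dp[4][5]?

i\w   0   1   2   3   4   5   6   7   8   9  10  11
  0   0   0   0   0   0   0   0   0   0   0   0   0
  1   0   0   0   0   0   0   0   0   5   5   5   5
  2   0   0   0   4   4   4   4   4   5   5   5   9
  3   0   0   0   4   4   4   4   4  11  11  11  15
  4   0   0   0   4   4   4   4   4  11  11  11  15

4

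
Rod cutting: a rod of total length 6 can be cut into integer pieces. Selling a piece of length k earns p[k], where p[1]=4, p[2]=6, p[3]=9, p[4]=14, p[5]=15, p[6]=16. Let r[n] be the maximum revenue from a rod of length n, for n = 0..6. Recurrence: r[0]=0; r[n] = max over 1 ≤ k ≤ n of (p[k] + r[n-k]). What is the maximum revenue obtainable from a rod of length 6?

   n    0    1    2    3    4    5    6
r[n]    0    4    8   12   16   20   24

24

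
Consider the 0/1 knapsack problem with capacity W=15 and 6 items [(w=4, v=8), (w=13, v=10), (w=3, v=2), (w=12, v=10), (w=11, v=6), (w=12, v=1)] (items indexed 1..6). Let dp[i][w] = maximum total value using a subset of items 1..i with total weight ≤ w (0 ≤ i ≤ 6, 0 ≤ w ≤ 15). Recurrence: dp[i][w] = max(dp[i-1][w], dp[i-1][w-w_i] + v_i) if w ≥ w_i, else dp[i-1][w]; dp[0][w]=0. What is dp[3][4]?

i\w   0   1   2   3   4   5   6   7   8   9  10  11  12  13  14  15
  0   0   0   0   0   0   0   0   0   0   0   0   0   0   0   0   0
  1   0   0   0   0   8   8   8   8   8   8   8   8   8   8   8   8
  2   0   0   0   0   8   8   8   8   8   8   8   8   8  10  10  10
  3   0   0   0   2   8   8   8  10  10  10  10  10  10  10  10  10
  4   0   0   0   2   8   8   8  10  10  10  10  10  10  10  10  12
  5   0   0   0   2   8   8   8  10  10  10  10  10  10  10  10  14
  6   0   0   0   2   8   8   8  10  10  10  10  10  10  10  10  14

8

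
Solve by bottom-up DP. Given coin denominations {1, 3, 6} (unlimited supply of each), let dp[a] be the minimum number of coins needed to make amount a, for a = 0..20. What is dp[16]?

4

 a  0  1  2  3  4  5  6  7  8  9 10 11 12 13 14 15 16 17 18 19 20
dp  0  1  2  1  2  3  1  2  3  2  3  4  2  3  4  3  4  5  3  4  5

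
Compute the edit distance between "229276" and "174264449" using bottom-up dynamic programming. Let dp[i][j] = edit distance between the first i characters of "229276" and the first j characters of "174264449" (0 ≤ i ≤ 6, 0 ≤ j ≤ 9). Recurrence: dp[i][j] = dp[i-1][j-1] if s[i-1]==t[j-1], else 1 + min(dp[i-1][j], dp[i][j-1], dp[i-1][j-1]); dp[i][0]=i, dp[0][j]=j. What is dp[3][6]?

   ''  1  7  4  2  6  4  4  4  9
''  0  1  2  3  4  5  6  7  8  9
 2  1  1  2  3  3  4  5  6  7  8
 2  2  2  2  3  3  4  5  6  7  8
 9  3  3  3  3  4  4  5  6  7  7
 2  4  4  4  4  3  4  5  6  7  8
 7  5  5  4  5  4  4  5  6  7  8
 6  6  6  5  5  5  4  5  6  7  8

5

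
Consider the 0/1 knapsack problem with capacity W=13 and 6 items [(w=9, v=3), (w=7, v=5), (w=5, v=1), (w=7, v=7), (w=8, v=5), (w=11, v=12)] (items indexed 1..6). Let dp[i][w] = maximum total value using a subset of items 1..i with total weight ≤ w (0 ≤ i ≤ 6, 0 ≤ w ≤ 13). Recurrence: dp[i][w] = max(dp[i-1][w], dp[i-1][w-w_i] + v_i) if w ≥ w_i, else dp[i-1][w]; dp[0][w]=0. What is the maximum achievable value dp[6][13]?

i\w   0   1   2   3   4   5   6   7   8   9  10  11  12  13
  0   0   0   0   0   0   0   0   0   0   0   0   0   0   0
  1   0   0   0   0   0   0   0   0   0   3   3   3   3   3
  2   0   0   0   0   0   0   0   5   5   5   5   5   5   5
  3   0   0   0   0   0   1   1   5   5   5   5   5   6   6
  4   0   0   0   0   0   1   1   7   7   7   7   7   8   8
  5   0   0   0   0   0   1   1   7   7   7   7   7   8   8
  6   0   0   0   0   0   1   1   7   7   7   7  12  12  12

12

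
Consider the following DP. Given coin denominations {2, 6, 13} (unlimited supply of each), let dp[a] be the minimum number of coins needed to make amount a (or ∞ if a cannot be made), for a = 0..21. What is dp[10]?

 a  0  1  2  3  4  5  6  7  8  9 10 11 12 13 14 15 16 17 18 19 20 21
dp  0  -  1  -  2  -  1  -  2  -  3  -  2  1  3  2  4  3  3  2  4  3
(- denotes ∞ / unreachable)

3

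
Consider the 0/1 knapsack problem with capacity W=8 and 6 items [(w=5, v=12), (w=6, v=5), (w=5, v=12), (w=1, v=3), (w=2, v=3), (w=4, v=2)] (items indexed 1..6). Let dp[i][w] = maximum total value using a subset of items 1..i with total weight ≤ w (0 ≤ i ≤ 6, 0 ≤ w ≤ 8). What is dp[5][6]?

i\w   0   1   2   3   4   5   6   7   8
  0   0   0   0   0   0   0   0   0   0
  1   0   0   0   0   0  12  12  12  12
  2   0   0   0   0   0  12  12  12  12
  3   0   0   0   0   0  12  12  12  12
  4   0   3   3   3   3  12  15  15  15
  5   0   3   3   6   6  12  15  15  18
  6   0   3   3   6   6  12  15  15  18

15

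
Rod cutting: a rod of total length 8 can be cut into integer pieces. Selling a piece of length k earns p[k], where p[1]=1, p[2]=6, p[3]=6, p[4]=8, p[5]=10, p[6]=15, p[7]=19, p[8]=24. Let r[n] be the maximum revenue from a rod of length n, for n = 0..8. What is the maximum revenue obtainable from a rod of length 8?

24

   n    0    1    2    3    4    5    6    7    8
r[n]    0    1    6    7   12   13   18   19   24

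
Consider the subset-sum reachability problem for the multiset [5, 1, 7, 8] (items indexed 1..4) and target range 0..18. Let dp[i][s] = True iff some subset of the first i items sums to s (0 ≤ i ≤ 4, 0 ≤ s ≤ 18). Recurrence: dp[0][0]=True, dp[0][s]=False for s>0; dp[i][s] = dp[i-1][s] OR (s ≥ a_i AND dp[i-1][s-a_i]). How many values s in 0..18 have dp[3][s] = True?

i\s   0   1   2   3   4   5   6   7   8   9  10  11  12  13  14  15  16  17  18
  0   T   F   F   F   F   F   F   F   F   F   F   F   F   F   F   F   F   F   F
  1   T   F   F   F   F   T   F   F   F   F   F   F   F   F   F   F   F   F   F
  2   T   T   F   F   F   T   T   F   F   F   F   F   F   F   F   F   F   F   F
  3   T   T   F   F   F   T   T   T   T   F   F   F   T   T   F   F   F   F   F
  4   T   T   F   F   F   T   T   T   T   T   F   F   T   T   T   T   T   F   F

8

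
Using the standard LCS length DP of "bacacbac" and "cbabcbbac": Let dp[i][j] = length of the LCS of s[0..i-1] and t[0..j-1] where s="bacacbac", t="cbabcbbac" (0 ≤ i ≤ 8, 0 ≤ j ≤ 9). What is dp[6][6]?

   ''  c  b  a  b  c  b  b  a  c
''  0  0  0  0  0  0  0  0  0  0
 b  0  0  1  1  1  1  1  1  1  1
 a  0  0  1  2  2  2  2  2  2  2
 c  0  1  1  2  2  3  3  3  3  3
 a  0  1  1  2  2  3  3  3  4  4
 c  0  1  1  2  2  3  3  3  4  5
 b  0  1  2  2  3  3  4  4  4  5
 a  0  1  2  3  3  3  4  4  5  5
 c  0  1  2  3  3  4  4  4  5  6

4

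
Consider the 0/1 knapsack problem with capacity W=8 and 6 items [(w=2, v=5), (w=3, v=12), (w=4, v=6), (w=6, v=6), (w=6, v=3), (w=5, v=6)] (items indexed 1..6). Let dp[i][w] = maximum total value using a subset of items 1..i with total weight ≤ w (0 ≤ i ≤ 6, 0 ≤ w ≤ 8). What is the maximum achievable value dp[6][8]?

18

i\w   0   1   2   3   4   5   6   7   8
  0   0   0   0   0   0   0   0   0   0
  1   0   0   5   5   5   5   5   5   5
  2   0   0   5  12  12  17  17  17  17
  3   0   0   5  12  12  17  17  18  18
  4   0   0   5  12  12  17  17  18  18
  5   0   0   5  12  12  17  17  18  18
  6   0   0   5  12  12  17  17  18  18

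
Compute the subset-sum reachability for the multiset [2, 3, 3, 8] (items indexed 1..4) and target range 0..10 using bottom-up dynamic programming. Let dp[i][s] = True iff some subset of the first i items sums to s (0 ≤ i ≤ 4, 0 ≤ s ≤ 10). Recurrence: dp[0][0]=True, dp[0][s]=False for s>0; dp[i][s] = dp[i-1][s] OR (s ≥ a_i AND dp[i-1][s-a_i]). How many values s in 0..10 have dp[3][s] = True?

6

i\s   0   1   2   3   4   5   6   7   8   9  10
  0   T   F   F   F   F   F   F   F   F   F   F
  1   T   F   T   F   F   F   F   F   F   F   F
  2   T   F   T   T   F   T   F   F   F   F   F
  3   T   F   T   T   F   T   T   F   T   F   F
  4   T   F   T   T   F   T   T   F   T   F   T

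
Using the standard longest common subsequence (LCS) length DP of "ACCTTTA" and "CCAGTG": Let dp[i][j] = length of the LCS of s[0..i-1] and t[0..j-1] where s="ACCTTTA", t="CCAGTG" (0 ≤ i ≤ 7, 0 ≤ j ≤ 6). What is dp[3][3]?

   ''  C  C  A  G  T  G
''  0  0  0  0  0  0  0
 A  0  0  0  1  1  1  1
 C  0  1  1  1  1  1  1
 C  0  1  2  2  2  2  2
 T  0  1  2  2  2  3  3
 T  0  1  2  2  2  3  3
 T  0  1  2  2  2  3  3
 A  0  1  2  3  3  3  3

2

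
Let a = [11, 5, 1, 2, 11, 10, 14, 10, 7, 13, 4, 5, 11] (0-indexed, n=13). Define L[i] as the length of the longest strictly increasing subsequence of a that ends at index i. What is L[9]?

   i    0    1    2    3    4    5    6    7    8    9   10   11   12
a[i]   11    5    1    2   11   10   14   10    7   13    4    5   11
L[i]    1    1    1    2    3    3    4    3    3    4    3    4    5

4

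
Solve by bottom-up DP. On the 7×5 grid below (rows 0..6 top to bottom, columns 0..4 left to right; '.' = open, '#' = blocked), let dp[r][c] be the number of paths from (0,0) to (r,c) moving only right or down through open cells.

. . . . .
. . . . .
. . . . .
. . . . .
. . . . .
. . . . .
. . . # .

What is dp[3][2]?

r\c   0   1   2   3   4
  0   1   1   1   1   1
  1   1   2   3   4   5
  2   1   3   6  10  15
  3   1   4  10  20  35
  4   1   5  15  35  70
  5   1   6  21  56 126
  6   1   7  28   0 126

10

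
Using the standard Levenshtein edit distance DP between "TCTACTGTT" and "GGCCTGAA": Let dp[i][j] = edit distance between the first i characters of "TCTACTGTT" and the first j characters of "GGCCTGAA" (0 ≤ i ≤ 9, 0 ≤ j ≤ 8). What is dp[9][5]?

7

   ''  G  G  C  C  T  G  A  A
''  0  1  2  3  4  5  6  7  8
 T  1  1  2  3  4  4  5  6  7
 C  2  2  2  2  3  4  5  6  7
 T  3  3  3  3  3  3  4  5  6
 A  4  4  4  4  4  4  4  4  5
 C  5  5  5  4  4  5  5  5  5
 T  6  6  6  5  5  4  5  6  6
 G  7  6  6  6  6  5  4  5  6
 T  8  7  7  7  7  6  5  5  6
 T  9  8  8  8  8  7  6  6  6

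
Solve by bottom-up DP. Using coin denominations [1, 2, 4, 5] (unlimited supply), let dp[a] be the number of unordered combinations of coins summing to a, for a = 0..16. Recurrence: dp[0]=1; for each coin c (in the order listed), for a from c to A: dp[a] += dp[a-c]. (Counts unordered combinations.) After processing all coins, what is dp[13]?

27

after  coin     0     1     2     3     4     5     6     7     8     9    10    11    12    13    14    15    16
          1     1     1     1     1     1     1     1     1     1     1     1     1     1     1     1     1     1
          2     1     1     2     2     3     3     4     4     5     5     6     6     7     7     8     8     9
          4     1     1     2     2     4     4     6     6     9     9    12    12    16    16    20    20    25
          5     1     1     2     2     4     5     7     8    11    13    17    19    24    27    33    37    44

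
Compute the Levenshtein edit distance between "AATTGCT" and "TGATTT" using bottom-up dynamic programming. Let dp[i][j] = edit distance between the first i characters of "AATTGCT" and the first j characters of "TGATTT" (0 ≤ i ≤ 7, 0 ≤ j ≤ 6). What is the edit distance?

4

   ''  T  G  A  T  T  T
''  0  1  2  3  4  5  6
 A  1  1  2  2  3  4  5
 A  2  2  2  2  3  4  5
 T  3  2  3  3  2  3  4
 T  4  3  3  4  3  2  3
 G  5  4  3  4  4  3  3
 C  6  5  4  4  5  4  4
 T  7  6  5  5  4  5  4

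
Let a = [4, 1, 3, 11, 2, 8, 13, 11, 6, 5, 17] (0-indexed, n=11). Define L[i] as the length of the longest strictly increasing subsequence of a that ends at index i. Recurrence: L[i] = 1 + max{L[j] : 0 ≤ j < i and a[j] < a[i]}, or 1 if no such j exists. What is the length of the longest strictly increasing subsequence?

5

   i    0    1    2    3    4    5    6    7    8    9   10
a[i]    4    1    3   11    2    8   13   11    6    5   17
L[i]    1    1    2    3    2    3    4    4    3    3    5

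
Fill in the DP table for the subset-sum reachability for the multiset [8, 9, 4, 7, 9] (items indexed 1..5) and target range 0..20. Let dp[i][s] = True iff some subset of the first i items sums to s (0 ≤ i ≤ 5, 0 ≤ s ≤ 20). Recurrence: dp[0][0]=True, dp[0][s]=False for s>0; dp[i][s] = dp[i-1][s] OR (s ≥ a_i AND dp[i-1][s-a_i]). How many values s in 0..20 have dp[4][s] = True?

i\s   0   1   2   3   4   5   6   7   8   9  10  11  12  13  14  15  16  17  18  19  20
  0   T   F   F   F   F   F   F   F   F   F   F   F   F   F   F   F   F   F   F   F   F
  1   T   F   F   F   F   F   F   F   T   F   F   F   F   F   F   F   F   F   F   F   F
  2   T   F   F   F   F   F   F   F   T   T   F   F   F   F   F   F   F   T   F   F   F
  3   T   F   F   F   T   F   F   F   T   T   F   F   T   T   F   F   F   T   F   F   F
  4   T   F   F   F   T   F   F   T   T   T   F   T   T   T   F   T   T   T   F   T   T
  5   T   F   F   F   T   F   F   T   T   T   F   T   T   T   F   T   T   T   T   T   T

13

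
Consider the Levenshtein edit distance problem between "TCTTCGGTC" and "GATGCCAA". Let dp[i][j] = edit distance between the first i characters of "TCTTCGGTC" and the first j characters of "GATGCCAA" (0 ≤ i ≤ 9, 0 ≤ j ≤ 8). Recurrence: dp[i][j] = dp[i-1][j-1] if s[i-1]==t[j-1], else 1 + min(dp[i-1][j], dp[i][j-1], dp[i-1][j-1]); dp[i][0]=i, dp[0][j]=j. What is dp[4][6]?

   ''  G  A  T  G  C  C  A  A
''  0  1  2  3  4  5  6  7  8
 T  1  1  2  2  3  4  5  6  7
 C  2  2  2  3  3  3  4  5  6
 T  3  3  3  2  3  4  4  5  6
 T  4  4  4  3  3  4  5  5  6
 C  5  5  5  4  4  3  4  5  6
 G  6  5  6  5  4  4  4  5  6
 G  7  6  6  6  5  5  5  5  6
 T  8  7  7  6  6  6  6  6  6
 C  9  8  8  7  7  6  6  7  7

5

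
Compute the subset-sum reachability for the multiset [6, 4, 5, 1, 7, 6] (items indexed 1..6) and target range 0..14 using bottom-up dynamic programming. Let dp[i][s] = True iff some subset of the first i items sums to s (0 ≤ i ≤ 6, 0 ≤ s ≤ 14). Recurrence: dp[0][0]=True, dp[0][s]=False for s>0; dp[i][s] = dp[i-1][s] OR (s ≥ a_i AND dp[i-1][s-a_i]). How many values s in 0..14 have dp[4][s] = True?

i\s   0   1   2   3   4   5   6   7   8   9  10  11  12  13  14
  0   T   F   F   F   F   F   F   F   F   F   F   F   F   F   F
  1   T   F   F   F   F   F   T   F   F   F   F   F   F   F   F
  2   T   F   F   F   T   F   T   F   F   F   T   F   F   F   F
  3   T   F   F   F   T   T   T   F   F   T   T   T   F   F   F
  4   T   T   F   F   T   T   T   T   F   T   T   T   T   F   F
  5   T   T   F   F   T   T   T   T   T   T   T   T   T   T   T
  6   T   T   F   F   T   T   T   T   T   T   T   T   T   T   T

10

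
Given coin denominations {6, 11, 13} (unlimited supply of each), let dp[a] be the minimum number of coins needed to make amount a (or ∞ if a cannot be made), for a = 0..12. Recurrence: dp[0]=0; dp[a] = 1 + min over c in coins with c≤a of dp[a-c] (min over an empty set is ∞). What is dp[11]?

1

 a  0  1  2  3  4  5  6  7  8  9 10 11 12
dp  0  -  -  -  -  -  1  -  -  -  -  1  2
(- denotes ∞ / unreachable)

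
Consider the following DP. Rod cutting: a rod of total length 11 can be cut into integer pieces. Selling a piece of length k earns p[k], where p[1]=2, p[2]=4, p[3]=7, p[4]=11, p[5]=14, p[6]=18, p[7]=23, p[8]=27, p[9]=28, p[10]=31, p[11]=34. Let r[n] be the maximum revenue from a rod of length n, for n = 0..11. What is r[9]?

29

   n    0    1    2    3    4    5    6    7    8    9   10   11
r[n]    0    2    4    7   11   14   18   23   27   29   31   34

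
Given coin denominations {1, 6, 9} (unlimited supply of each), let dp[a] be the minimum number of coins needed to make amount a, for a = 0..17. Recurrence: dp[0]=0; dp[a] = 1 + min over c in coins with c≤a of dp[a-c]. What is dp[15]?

 a  0  1  2  3  4  5  6  7  8  9 10 11 12 13 14 15 16 17
dp  0  1  2  3  4  5  1  2  3  1  2  3  2  3  4  2  3  4

2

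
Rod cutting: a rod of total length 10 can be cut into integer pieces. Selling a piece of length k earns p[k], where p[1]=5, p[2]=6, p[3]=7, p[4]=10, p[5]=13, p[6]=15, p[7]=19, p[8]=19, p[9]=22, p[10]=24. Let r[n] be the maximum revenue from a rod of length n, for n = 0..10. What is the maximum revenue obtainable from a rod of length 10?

   n    0    1    2    3    4    5    6    7    8    9   10
r[n]    0    5   10   15   20   25   30   35   40   45   50

50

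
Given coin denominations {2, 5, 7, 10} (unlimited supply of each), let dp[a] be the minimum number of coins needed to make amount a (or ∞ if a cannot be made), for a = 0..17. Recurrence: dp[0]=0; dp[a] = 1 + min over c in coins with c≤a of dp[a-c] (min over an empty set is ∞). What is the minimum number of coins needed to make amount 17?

 a  0  1  2  3  4  5  6  7  8  9 10 11 12 13 14 15 16 17
dp  0  -  1  -  2  1  3  1  4  2  1  3  2  4  2  2  3  2
(- denotes ∞ / unreachable)

2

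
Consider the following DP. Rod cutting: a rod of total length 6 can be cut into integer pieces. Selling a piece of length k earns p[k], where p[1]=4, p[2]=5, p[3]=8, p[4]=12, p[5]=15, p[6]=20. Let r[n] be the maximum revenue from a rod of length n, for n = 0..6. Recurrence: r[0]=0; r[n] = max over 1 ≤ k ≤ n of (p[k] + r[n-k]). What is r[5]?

   n    0    1    2    3    4    5    6
r[n]    0    4    8   12   16   20   24

20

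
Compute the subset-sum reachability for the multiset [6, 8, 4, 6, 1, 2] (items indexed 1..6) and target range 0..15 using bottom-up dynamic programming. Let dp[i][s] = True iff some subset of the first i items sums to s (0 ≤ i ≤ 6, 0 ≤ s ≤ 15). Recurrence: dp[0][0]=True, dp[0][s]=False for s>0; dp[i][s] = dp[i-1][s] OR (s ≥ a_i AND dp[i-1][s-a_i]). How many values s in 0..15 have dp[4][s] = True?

i\s   0   1   2   3   4   5   6   7   8   9  10  11  12  13  14  15
  0   T   F   F   F   F   F   F   F   F   F   F   F   F   F   F   F
  1   T   F   F   F   F   F   T   F   F   F   F   F   F   F   F   F
  2   T   F   F   F   F   F   T   F   T   F   F   F   F   F   T   F
  3   T   F   F   F   T   F   T   F   T   F   T   F   T   F   T   F
  4   T   F   F   F   T   F   T   F   T   F   T   F   T   F   T   F
  5   T   T   F   F   T   T   T   T   T   T   T   T   T   T   T   T
  6   T   T   T   T   T   T   T   T   T   T   T   T   T   T   T   T

7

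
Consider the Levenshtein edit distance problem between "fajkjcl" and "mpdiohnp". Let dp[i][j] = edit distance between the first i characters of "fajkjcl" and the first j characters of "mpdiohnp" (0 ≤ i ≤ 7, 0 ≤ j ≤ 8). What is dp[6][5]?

   ''  m  p  d  i  o  h  n  p
''  0  1  2  3  4  5  6  7  8
 f  1  1  2  3  4  5  6  7  8
 a  2  2  2  3  4  5  6  7  8
 j  3  3  3  3  4  5  6  7  8
 k  4  4  4  4  4  5  6  7  8
 j  5  5  5  5  5  5  6  7  8
 c  6  6  6  6  6  6  6  7  8
 l  7  7  7  7  7  7  7  7  8

6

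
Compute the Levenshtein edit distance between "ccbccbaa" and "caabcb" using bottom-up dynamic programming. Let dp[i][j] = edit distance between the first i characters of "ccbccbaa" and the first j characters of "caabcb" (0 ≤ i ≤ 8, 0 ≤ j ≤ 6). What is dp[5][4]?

   ''  c  a  a  b  c  b
''  0  1  2  3  4  5  6
 c  1  0  1  2  3  4  5
 c  2  1  1  2  3  3  4
 b  3  2  2  2  2  3  3
 c  4  3  3  3  3  2  3
 c  5  4  4  4  4  3  3
 b  6  5  5  5  4  4  3
 a  7  6  5  5  5  5  4
 a  8  7  6  5  6  6  5

4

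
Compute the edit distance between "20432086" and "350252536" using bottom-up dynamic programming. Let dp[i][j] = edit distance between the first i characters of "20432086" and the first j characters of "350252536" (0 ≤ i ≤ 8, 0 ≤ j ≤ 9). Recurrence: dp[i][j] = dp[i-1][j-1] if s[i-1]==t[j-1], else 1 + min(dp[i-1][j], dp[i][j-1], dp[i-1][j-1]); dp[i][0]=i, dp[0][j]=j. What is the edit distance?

6

   ''  3  5  0  2  5  2  5  3  6
''  0  1  2  3  4  5  6  7  8  9
 2  1  1  2  3  3  4  5  6  7  8
 0  2  2  2  2  3  4  5  6  7  8
 4  3  3  3  3  3  4  5  6  7  8
 3  4  3  4  4  4  4  5  6  6  7
 2  5  4  4  5  4  5  4  5  6  7
 0  6  5  5  4  5  5  5  5  6  7
 8  7  6  6  5  5  6  6  6  6  7
 6  8  7  7  6  6  6  7  7  7  6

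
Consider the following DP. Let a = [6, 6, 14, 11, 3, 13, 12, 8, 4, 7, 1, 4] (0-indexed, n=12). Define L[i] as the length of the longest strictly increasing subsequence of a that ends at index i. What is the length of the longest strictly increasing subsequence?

   i    0    1    2    3    4    5    6    7    8    9   10   11
a[i]    6    6   14   11    3   13   12    8    4    7    1    4
L[i]    1    1    2    2    1    3    3    2    2    3    1    2

3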